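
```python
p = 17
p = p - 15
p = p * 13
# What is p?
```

Trace (tracking p):
p = 17  # -> p = 17
p = p - 15  # -> p = 2
p = p * 13  # -> p = 26

Answer: 26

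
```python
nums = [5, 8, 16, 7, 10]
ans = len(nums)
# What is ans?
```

Trace (tracking ans):
nums = [5, 8, 16, 7, 10]  # -> nums = [5, 8, 16, 7, 10]
ans = len(nums)  # -> ans = 5

Answer: 5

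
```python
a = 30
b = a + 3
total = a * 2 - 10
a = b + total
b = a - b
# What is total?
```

Answer: 50

Derivation:
Trace (tracking total):
a = 30  # -> a = 30
b = a + 3  # -> b = 33
total = a * 2 - 10  # -> total = 50
a = b + total  # -> a = 83
b = a - b  # -> b = 50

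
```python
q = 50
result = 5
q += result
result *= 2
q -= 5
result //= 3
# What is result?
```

Answer: 3

Derivation:
Trace (tracking result):
q = 50  # -> q = 50
result = 5  # -> result = 5
q += result  # -> q = 55
result *= 2  # -> result = 10
q -= 5  # -> q = 50
result //= 3  # -> result = 3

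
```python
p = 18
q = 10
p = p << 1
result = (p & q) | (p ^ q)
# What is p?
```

Trace (tracking p):
p = 18  # -> p = 18
q = 10  # -> q = 10
p = p << 1  # -> p = 36
result = p & q | p ^ q  # -> result = 46

Answer: 36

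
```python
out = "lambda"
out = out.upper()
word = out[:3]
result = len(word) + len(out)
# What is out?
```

Answer: 'LAMBDA'

Derivation:
Trace (tracking out):
out = 'lambda'  # -> out = 'lambda'
out = out.upper()  # -> out = 'LAMBDA'
word = out[:3]  # -> word = 'LAM'
result = len(word) + len(out)  # -> result = 9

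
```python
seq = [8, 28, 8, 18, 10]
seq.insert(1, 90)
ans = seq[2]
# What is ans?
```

Answer: 28

Derivation:
Trace (tracking ans):
seq = [8, 28, 8, 18, 10]  # -> seq = [8, 28, 8, 18, 10]
seq.insert(1, 90)  # -> seq = [8, 90, 28, 8, 18, 10]
ans = seq[2]  # -> ans = 28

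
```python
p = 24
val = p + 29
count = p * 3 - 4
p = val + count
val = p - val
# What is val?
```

Trace (tracking val):
p = 24  # -> p = 24
val = p + 29  # -> val = 53
count = p * 3 - 4  # -> count = 68
p = val + count  # -> p = 121
val = p - val  # -> val = 68

Answer: 68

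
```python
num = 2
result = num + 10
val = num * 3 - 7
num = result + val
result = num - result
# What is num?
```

Trace (tracking num):
num = 2  # -> num = 2
result = num + 10  # -> result = 12
val = num * 3 - 7  # -> val = -1
num = result + val  # -> num = 11
result = num - result  # -> result = -1

Answer: 11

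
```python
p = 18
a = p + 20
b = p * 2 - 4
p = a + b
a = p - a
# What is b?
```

Trace (tracking b):
p = 18  # -> p = 18
a = p + 20  # -> a = 38
b = p * 2 - 4  # -> b = 32
p = a + b  # -> p = 70
a = p - a  # -> a = 32

Answer: 32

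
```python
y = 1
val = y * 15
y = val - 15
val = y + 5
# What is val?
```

Answer: 5

Derivation:
Trace (tracking val):
y = 1  # -> y = 1
val = y * 15  # -> val = 15
y = val - 15  # -> y = 0
val = y + 5  # -> val = 5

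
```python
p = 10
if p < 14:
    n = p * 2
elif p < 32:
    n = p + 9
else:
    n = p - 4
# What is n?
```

Trace (tracking n):
p = 10  # -> p = 10
if p < 14:  # condition is True
    n = p * 2  # -> n = 20

Answer: 20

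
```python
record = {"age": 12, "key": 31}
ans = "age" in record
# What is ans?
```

Trace (tracking ans):
record = {'age': 12, 'key': 31}  # -> record = {'age': 12, 'key': 31}
ans = 'age' in record  # -> ans = True

Answer: True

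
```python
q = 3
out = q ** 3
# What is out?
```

Answer: 27

Derivation:
Trace (tracking out):
q = 3  # -> q = 3
out = q ** 3  # -> out = 27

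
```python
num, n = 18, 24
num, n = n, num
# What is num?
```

Trace (tracking num):
num, n = (18, 24)  # -> num = 18, n = 24
num, n = (n, num)  # -> num = 24, n = 18

Answer: 24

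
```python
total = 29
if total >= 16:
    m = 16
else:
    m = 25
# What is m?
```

Answer: 16

Derivation:
Trace (tracking m):
total = 29  # -> total = 29
if total >= 16:  # condition is True
    m = 16  # -> m = 16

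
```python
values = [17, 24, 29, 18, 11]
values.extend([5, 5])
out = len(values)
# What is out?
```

Trace (tracking out):
values = [17, 24, 29, 18, 11]  # -> values = [17, 24, 29, 18, 11]
values.extend([5, 5])  # -> values = [17, 24, 29, 18, 11, 5, 5]
out = len(values)  # -> out = 7

Answer: 7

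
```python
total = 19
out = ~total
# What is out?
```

Trace (tracking out):
total = 19  # -> total = 19
out = ~total  # -> out = -20

Answer: -20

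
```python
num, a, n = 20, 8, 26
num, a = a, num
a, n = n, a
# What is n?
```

Trace (tracking n):
num, a, n = (20, 8, 26)  # -> num = 20, a = 8, n = 26
num, a = (a, num)  # -> num = 8, a = 20
a, n = (n, a)  # -> a = 26, n = 20

Answer: 20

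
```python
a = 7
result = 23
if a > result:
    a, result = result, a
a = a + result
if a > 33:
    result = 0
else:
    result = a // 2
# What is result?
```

Trace (tracking result):
a = 7  # -> a = 7
result = 23  # -> result = 23
if a > result:  # condition is False
a = a + result  # -> a = 30
if a > 33:  # condition is False
else:
    result = a // 2  # -> result = 15

Answer: 15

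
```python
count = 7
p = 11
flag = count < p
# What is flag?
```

Answer: True

Derivation:
Trace (tracking flag):
count = 7  # -> count = 7
p = 11  # -> p = 11
flag = count < p  # -> flag = True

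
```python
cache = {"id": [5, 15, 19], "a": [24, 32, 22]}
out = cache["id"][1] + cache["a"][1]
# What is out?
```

Trace (tracking out):
cache = {'id': [5, 15, 19], 'a': [24, 32, 22]}  # -> cache = {'id': [5, 15, 19], 'a': [24, 32, 22]}
out = cache['id'][1] + cache['a'][1]  # -> out = 47

Answer: 47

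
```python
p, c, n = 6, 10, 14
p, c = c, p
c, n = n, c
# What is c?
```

Answer: 14

Derivation:
Trace (tracking c):
p, c, n = (6, 10, 14)  # -> p = 6, c = 10, n = 14
p, c = (c, p)  # -> p = 10, c = 6
c, n = (n, c)  # -> c = 14, n = 6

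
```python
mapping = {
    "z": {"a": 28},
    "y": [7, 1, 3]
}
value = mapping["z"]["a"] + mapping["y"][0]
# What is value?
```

Answer: 35

Derivation:
Trace (tracking value):
mapping = {'z': {'a': 28}, 'y': [7, 1, 3]}  # -> mapping = {'z': {'a': 28}, 'y': [7, 1, 3]}
value = mapping['z']['a'] + mapping['y'][0]  # -> value = 35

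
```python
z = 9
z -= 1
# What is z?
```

Trace (tracking z):
z = 9  # -> z = 9
z -= 1  # -> z = 8

Answer: 8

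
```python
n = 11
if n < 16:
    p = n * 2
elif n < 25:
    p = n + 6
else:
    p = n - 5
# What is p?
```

Trace (tracking p):
n = 11  # -> n = 11
if n < 16:  # condition is True
    p = n * 2  # -> p = 22

Answer: 22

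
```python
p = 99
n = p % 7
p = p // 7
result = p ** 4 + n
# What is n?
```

Trace (tracking n):
p = 99  # -> p = 99
n = p % 7  # -> n = 1
p = p // 7  # -> p = 14
result = p ** 4 + n  # -> result = 38417

Answer: 1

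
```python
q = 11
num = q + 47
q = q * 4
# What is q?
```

Answer: 44

Derivation:
Trace (tracking q):
q = 11  # -> q = 11
num = q + 47  # -> num = 58
q = q * 4  # -> q = 44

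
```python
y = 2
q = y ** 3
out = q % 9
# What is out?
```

Answer: 8

Derivation:
Trace (tracking out):
y = 2  # -> y = 2
q = y ** 3  # -> q = 8
out = q % 9  # -> out = 8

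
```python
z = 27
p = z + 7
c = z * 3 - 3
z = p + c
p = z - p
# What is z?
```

Trace (tracking z):
z = 27  # -> z = 27
p = z + 7  # -> p = 34
c = z * 3 - 3  # -> c = 78
z = p + c  # -> z = 112
p = z - p  # -> p = 78

Answer: 112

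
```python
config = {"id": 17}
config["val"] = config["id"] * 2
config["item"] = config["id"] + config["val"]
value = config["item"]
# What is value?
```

Answer: 51

Derivation:
Trace (tracking value):
config = {'id': 17}  # -> config = {'id': 17}
config['val'] = config['id'] * 2  # -> config = {'id': 17, 'val': 34}
config['item'] = config['id'] + config['val']  # -> config = {'id': 17, 'val': 34, 'item': 51}
value = config['item']  # -> value = 51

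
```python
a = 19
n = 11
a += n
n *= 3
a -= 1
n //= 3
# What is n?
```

Answer: 11

Derivation:
Trace (tracking n):
a = 19  # -> a = 19
n = 11  # -> n = 11
a += n  # -> a = 30
n *= 3  # -> n = 33
a -= 1  # -> a = 29
n //= 3  # -> n = 11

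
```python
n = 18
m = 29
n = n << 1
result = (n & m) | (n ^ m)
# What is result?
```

Answer: 61

Derivation:
Trace (tracking result):
n = 18  # -> n = 18
m = 29  # -> m = 29
n = n << 1  # -> n = 36
result = n & m | n ^ m  # -> result = 61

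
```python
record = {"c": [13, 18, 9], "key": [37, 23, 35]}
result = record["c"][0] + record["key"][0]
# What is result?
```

Trace (tracking result):
record = {'c': [13, 18, 9], 'key': [37, 23, 35]}  # -> record = {'c': [13, 18, 9], 'key': [37, 23, 35]}
result = record['c'][0] + record['key'][0]  # -> result = 50

Answer: 50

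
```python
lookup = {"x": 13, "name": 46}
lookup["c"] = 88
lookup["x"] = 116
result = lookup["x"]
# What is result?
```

Trace (tracking result):
lookup = {'x': 13, 'name': 46}  # -> lookup = {'x': 13, 'name': 46}
lookup['c'] = 88  # -> lookup = {'x': 13, 'name': 46, 'c': 88}
lookup['x'] = 116  # -> lookup = {'x': 116, 'name': 46, 'c': 88}
result = lookup['x']  # -> result = 116

Answer: 116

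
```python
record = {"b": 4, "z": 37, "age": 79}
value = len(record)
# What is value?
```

Answer: 3

Derivation:
Trace (tracking value):
record = {'b': 4, 'z': 37, 'age': 79}  # -> record = {'b': 4, 'z': 37, 'age': 79}
value = len(record)  # -> value = 3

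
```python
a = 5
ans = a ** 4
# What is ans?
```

Answer: 625

Derivation:
Trace (tracking ans):
a = 5  # -> a = 5
ans = a ** 4  # -> ans = 625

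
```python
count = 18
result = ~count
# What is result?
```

Answer: -19

Derivation:
Trace (tracking result):
count = 18  # -> count = 18
result = ~count  # -> result = -19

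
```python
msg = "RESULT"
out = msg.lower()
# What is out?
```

Trace (tracking out):
msg = 'RESULT'  # -> msg = 'RESULT'
out = msg.lower()  # -> out = 'result'

Answer: 'result'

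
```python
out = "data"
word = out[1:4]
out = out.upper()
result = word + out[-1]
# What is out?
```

Answer: 'DATA'

Derivation:
Trace (tracking out):
out = 'data'  # -> out = 'data'
word = out[1:4]  # -> word = 'ata'
out = out.upper()  # -> out = 'DATA'
result = word + out[-1]  # -> result = 'ataA'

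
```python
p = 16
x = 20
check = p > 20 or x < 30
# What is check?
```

Answer: True

Derivation:
Trace (tracking check):
p = 16  # -> p = 16
x = 20  # -> x = 20
check = p > 20 or x < 30  # -> check = True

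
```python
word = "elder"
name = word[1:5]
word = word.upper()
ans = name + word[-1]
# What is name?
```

Trace (tracking name):
word = 'elder'  # -> word = 'elder'
name = word[1:5]  # -> name = 'lder'
word = word.upper()  # -> word = 'ELDER'
ans = name + word[-1]  # -> ans = 'lderR'

Answer: 'lder'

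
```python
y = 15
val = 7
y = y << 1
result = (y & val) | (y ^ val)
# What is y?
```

Answer: 30

Derivation:
Trace (tracking y):
y = 15  # -> y = 15
val = 7  # -> val = 7
y = y << 1  # -> y = 30
result = y & val | y ^ val  # -> result = 31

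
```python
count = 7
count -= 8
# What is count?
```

Answer: -1

Derivation:
Trace (tracking count):
count = 7  # -> count = 7
count -= 8  # -> count = -1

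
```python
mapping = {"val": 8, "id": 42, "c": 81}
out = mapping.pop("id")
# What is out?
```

Answer: 42

Derivation:
Trace (tracking out):
mapping = {'val': 8, 'id': 42, 'c': 81}  # -> mapping = {'val': 8, 'id': 42, 'c': 81}
out = mapping.pop('id')  # -> out = 42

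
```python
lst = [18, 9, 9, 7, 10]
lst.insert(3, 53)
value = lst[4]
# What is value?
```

Answer: 7

Derivation:
Trace (tracking value):
lst = [18, 9, 9, 7, 10]  # -> lst = [18, 9, 9, 7, 10]
lst.insert(3, 53)  # -> lst = [18, 9, 9, 53, 7, 10]
value = lst[4]  # -> value = 7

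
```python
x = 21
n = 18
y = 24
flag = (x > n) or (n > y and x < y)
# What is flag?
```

Answer: True

Derivation:
Trace (tracking flag):
x = 21  # -> x = 21
n = 18  # -> n = 18
y = 24  # -> y = 24
flag = x > n or (n > y and x < y)  # -> flag = True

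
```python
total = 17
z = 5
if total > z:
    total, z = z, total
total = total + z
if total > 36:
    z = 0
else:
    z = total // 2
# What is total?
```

Answer: 22

Derivation:
Trace (tracking total):
total = 17  # -> total = 17
z = 5  # -> z = 5
if total > z:  # condition is True
    total, z = (z, total)  # -> total = 5, z = 17
total = total + z  # -> total = 22
if total > 36:  # condition is False
else:
    z = total // 2  # -> z = 11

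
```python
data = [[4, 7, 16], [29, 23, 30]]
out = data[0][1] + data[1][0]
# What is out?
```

Answer: 36

Derivation:
Trace (tracking out):
data = [[4, 7, 16], [29, 23, 30]]  # -> data = [[4, 7, 16], [29, 23, 30]]
out = data[0][1] + data[1][0]  # -> out = 36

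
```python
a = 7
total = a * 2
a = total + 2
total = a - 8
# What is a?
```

Trace (tracking a):
a = 7  # -> a = 7
total = a * 2  # -> total = 14
a = total + 2  # -> a = 16
total = a - 8  # -> total = 8

Answer: 16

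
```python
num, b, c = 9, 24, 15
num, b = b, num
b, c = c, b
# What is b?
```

Answer: 15

Derivation:
Trace (tracking b):
num, b, c = (9, 24, 15)  # -> num = 9, b = 24, c = 15
num, b = (b, num)  # -> num = 24, b = 9
b, c = (c, b)  # -> b = 15, c = 9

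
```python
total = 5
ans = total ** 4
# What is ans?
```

Answer: 625

Derivation:
Trace (tracking ans):
total = 5  # -> total = 5
ans = total ** 4  # -> ans = 625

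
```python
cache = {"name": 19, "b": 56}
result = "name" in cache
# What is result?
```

Trace (tracking result):
cache = {'name': 19, 'b': 56}  # -> cache = {'name': 19, 'b': 56}
result = 'name' in cache  # -> result = True

Answer: True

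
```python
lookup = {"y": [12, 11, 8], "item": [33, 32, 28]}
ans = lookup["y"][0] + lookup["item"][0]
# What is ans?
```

Answer: 45

Derivation:
Trace (tracking ans):
lookup = {'y': [12, 11, 8], 'item': [33, 32, 28]}  # -> lookup = {'y': [12, 11, 8], 'item': [33, 32, 28]}
ans = lookup['y'][0] + lookup['item'][0]  # -> ans = 45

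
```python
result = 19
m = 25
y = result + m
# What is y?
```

Trace (tracking y):
result = 19  # -> result = 19
m = 25  # -> m = 25
y = result + m  # -> y = 44

Answer: 44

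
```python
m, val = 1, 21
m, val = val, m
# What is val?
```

Answer: 1

Derivation:
Trace (tracking val):
m, val = (1, 21)  # -> m = 1, val = 21
m, val = (val, m)  # -> m = 21, val = 1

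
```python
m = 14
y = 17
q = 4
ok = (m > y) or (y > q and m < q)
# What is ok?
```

Answer: False

Derivation:
Trace (tracking ok):
m = 14  # -> m = 14
y = 17  # -> y = 17
q = 4  # -> q = 4
ok = m > y or (y > q and m < q)  # -> ok = False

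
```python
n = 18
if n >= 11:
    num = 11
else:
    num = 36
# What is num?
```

Answer: 11

Derivation:
Trace (tracking num):
n = 18  # -> n = 18
if n >= 11:  # condition is True
    num = 11  # -> num = 11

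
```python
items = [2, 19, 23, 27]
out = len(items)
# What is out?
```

Trace (tracking out):
items = [2, 19, 23, 27]  # -> items = [2, 19, 23, 27]
out = len(items)  # -> out = 4

Answer: 4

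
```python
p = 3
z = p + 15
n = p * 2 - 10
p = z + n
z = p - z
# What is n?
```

Trace (tracking n):
p = 3  # -> p = 3
z = p + 15  # -> z = 18
n = p * 2 - 10  # -> n = -4
p = z + n  # -> p = 14
z = p - z  # -> z = -4

Answer: -4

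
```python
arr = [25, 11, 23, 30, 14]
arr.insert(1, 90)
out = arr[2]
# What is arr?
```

Answer: [25, 90, 11, 23, 30, 14]

Derivation:
Trace (tracking arr):
arr = [25, 11, 23, 30, 14]  # -> arr = [25, 11, 23, 30, 14]
arr.insert(1, 90)  # -> arr = [25, 90, 11, 23, 30, 14]
out = arr[2]  # -> out = 11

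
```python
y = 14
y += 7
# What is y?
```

Trace (tracking y):
y = 14  # -> y = 14
y += 7  # -> y = 21

Answer: 21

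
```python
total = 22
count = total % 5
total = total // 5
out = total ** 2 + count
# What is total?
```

Trace (tracking total):
total = 22  # -> total = 22
count = total % 5  # -> count = 2
total = total // 5  # -> total = 4
out = total ** 2 + count  # -> out = 18

Answer: 4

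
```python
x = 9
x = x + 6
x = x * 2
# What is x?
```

Answer: 30

Derivation:
Trace (tracking x):
x = 9  # -> x = 9
x = x + 6  # -> x = 15
x = x * 2  # -> x = 30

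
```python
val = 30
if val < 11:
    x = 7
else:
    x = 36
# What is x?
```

Trace (tracking x):
val = 30  # -> val = 30
if val < 11:  # condition is False
else:
    x = 36  # -> x = 36

Answer: 36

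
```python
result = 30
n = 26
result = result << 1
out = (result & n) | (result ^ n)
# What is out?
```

Answer: 62

Derivation:
Trace (tracking out):
result = 30  # -> result = 30
n = 26  # -> n = 26
result = result << 1  # -> result = 60
out = result & n | result ^ n  # -> out = 62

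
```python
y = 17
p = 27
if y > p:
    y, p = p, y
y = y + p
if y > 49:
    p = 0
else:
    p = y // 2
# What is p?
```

Trace (tracking p):
y = 17  # -> y = 17
p = 27  # -> p = 27
if y > p:  # condition is False
y = y + p  # -> y = 44
if y > 49:  # condition is False
else:
    p = y // 2  # -> p = 22

Answer: 22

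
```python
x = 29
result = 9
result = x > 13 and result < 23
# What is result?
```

Answer: True

Derivation:
Trace (tracking result):
x = 29  # -> x = 29
result = 9  # -> result = 9
result = x > 13 and result < 23  # -> result = True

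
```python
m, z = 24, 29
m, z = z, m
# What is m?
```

Answer: 29

Derivation:
Trace (tracking m):
m, z = (24, 29)  # -> m = 24, z = 29
m, z = (z, m)  # -> m = 29, z = 24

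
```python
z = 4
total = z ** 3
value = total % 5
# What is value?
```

Answer: 4

Derivation:
Trace (tracking value):
z = 4  # -> z = 4
total = z ** 3  # -> total = 64
value = total % 5  # -> value = 4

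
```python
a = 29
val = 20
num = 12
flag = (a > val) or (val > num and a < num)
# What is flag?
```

Trace (tracking flag):
a = 29  # -> a = 29
val = 20  # -> val = 20
num = 12  # -> num = 12
flag = a > val or (val > num and a < num)  # -> flag = True

Answer: True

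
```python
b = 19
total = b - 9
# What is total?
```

Trace (tracking total):
b = 19  # -> b = 19
total = b - 9  # -> total = 10

Answer: 10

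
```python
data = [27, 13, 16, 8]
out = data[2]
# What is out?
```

Answer: 16

Derivation:
Trace (tracking out):
data = [27, 13, 16, 8]  # -> data = [27, 13, 16, 8]
out = data[2]  # -> out = 16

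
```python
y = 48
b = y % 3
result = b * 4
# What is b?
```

Trace (tracking b):
y = 48  # -> y = 48
b = y % 3  # -> b = 0
result = b * 4  # -> result = 0

Answer: 0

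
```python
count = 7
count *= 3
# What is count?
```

Answer: 21

Derivation:
Trace (tracking count):
count = 7  # -> count = 7
count *= 3  # -> count = 21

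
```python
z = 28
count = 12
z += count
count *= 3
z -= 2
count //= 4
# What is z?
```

Answer: 38

Derivation:
Trace (tracking z):
z = 28  # -> z = 28
count = 12  # -> count = 12
z += count  # -> z = 40
count *= 3  # -> count = 36
z -= 2  # -> z = 38
count //= 4  # -> count = 9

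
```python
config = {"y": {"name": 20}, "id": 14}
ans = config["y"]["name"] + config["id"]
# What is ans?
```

Trace (tracking ans):
config = {'y': {'name': 20}, 'id': 14}  # -> config = {'y': {'name': 20}, 'id': 14}
ans = config['y']['name'] + config['id']  # -> ans = 34

Answer: 34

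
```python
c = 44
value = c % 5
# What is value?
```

Answer: 4

Derivation:
Trace (tracking value):
c = 44  # -> c = 44
value = c % 5  # -> value = 4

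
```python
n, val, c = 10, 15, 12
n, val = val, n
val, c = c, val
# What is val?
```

Answer: 12

Derivation:
Trace (tracking val):
n, val, c = (10, 15, 12)  # -> n = 10, val = 15, c = 12
n, val = (val, n)  # -> n = 15, val = 10
val, c = (c, val)  # -> val = 12, c = 10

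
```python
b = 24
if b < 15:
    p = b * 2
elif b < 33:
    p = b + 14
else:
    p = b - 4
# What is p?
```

Trace (tracking p):
b = 24  # -> b = 24
if b < 15:  # condition is False
elif b < 33:  # condition is True
    p = b + 14  # -> p = 38

Answer: 38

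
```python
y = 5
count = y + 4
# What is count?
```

Answer: 9

Derivation:
Trace (tracking count):
y = 5  # -> y = 5
count = y + 4  # -> count = 9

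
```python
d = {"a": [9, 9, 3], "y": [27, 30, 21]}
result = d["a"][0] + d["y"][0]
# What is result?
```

Trace (tracking result):
d = {'a': [9, 9, 3], 'y': [27, 30, 21]}  # -> d = {'a': [9, 9, 3], 'y': [27, 30, 21]}
result = d['a'][0] + d['y'][0]  # -> result = 36

Answer: 36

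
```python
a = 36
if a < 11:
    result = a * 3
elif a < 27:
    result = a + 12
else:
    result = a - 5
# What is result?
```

Answer: 31

Derivation:
Trace (tracking result):
a = 36  # -> a = 36
if a < 11:  # condition is False
elif a < 27:  # condition is False
else:
    result = a - 5  # -> result = 31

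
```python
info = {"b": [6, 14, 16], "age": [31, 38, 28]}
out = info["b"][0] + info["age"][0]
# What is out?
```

Answer: 37

Derivation:
Trace (tracking out):
info = {'b': [6, 14, 16], 'age': [31, 38, 28]}  # -> info = {'b': [6, 14, 16], 'age': [31, 38, 28]}
out = info['b'][0] + info['age'][0]  # -> out = 37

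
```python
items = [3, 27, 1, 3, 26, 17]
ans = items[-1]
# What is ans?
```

Trace (tracking ans):
items = [3, 27, 1, 3, 26, 17]  # -> items = [3, 27, 1, 3, 26, 17]
ans = items[-1]  # -> ans = 17

Answer: 17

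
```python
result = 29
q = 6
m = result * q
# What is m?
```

Trace (tracking m):
result = 29  # -> result = 29
q = 6  # -> q = 6
m = result * q  # -> m = 174

Answer: 174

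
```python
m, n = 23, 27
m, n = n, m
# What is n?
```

Trace (tracking n):
m, n = (23, 27)  # -> m = 23, n = 27
m, n = (n, m)  # -> m = 27, n = 23

Answer: 23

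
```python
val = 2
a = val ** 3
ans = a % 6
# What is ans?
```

Trace (tracking ans):
val = 2  # -> val = 2
a = val ** 3  # -> a = 8
ans = a % 6  # -> ans = 2

Answer: 2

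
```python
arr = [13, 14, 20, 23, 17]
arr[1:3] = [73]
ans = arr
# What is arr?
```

Trace (tracking arr):
arr = [13, 14, 20, 23, 17]  # -> arr = [13, 14, 20, 23, 17]
arr[1:3] = [73]  # -> arr = [13, 73, 23, 17]
ans = arr  # -> ans = [13, 73, 23, 17]

Answer: [13, 73, 23, 17]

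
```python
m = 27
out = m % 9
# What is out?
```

Trace (tracking out):
m = 27  # -> m = 27
out = m % 9  # -> out = 0

Answer: 0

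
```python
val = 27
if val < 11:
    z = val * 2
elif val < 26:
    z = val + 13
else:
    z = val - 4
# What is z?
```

Answer: 23

Derivation:
Trace (tracking z):
val = 27  # -> val = 27
if val < 11:  # condition is False
elif val < 26:  # condition is False
else:
    z = val - 4  # -> z = 23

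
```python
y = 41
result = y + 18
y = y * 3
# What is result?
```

Answer: 59

Derivation:
Trace (tracking result):
y = 41  # -> y = 41
result = y + 18  # -> result = 59
y = y * 3  # -> y = 123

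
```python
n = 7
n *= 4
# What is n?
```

Trace (tracking n):
n = 7  # -> n = 7
n *= 4  # -> n = 28

Answer: 28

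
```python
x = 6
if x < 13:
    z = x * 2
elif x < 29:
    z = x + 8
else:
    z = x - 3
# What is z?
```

Answer: 12

Derivation:
Trace (tracking z):
x = 6  # -> x = 6
if x < 13:  # condition is True
    z = x * 2  # -> z = 12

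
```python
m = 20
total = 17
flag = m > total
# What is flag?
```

Trace (tracking flag):
m = 20  # -> m = 20
total = 17  # -> total = 17
flag = m > total  # -> flag = True

Answer: True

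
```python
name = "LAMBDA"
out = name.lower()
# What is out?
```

Trace (tracking out):
name = 'LAMBDA'  # -> name = 'LAMBDA'
out = name.lower()  # -> out = 'lambda'

Answer: 'lambda'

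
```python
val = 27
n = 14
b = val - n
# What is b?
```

Answer: 13

Derivation:
Trace (tracking b):
val = 27  # -> val = 27
n = 14  # -> n = 14
b = val - n  # -> b = 13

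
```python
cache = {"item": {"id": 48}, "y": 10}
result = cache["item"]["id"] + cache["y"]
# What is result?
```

Answer: 58

Derivation:
Trace (tracking result):
cache = {'item': {'id': 48}, 'y': 10}  # -> cache = {'item': {'id': 48}, 'y': 10}
result = cache['item']['id'] + cache['y']  # -> result = 58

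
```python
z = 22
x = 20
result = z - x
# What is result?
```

Trace (tracking result):
z = 22  # -> z = 22
x = 20  # -> x = 20
result = z - x  # -> result = 2

Answer: 2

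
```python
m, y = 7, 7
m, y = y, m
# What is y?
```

Trace (tracking y):
m, y = (7, 7)  # -> m = 7, y = 7
m, y = (y, m)  # -> m = 7, y = 7

Answer: 7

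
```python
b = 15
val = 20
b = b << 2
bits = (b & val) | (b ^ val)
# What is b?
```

Trace (tracking b):
b = 15  # -> b = 15
val = 20  # -> val = 20
b = b << 2  # -> b = 60
bits = b & val | b ^ val  # -> bits = 60

Answer: 60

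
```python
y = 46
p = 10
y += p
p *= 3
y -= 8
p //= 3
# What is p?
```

Trace (tracking p):
y = 46  # -> y = 46
p = 10  # -> p = 10
y += p  # -> y = 56
p *= 3  # -> p = 30
y -= 8  # -> y = 48
p //= 3  # -> p = 10

Answer: 10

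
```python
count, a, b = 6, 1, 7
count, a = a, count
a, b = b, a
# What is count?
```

Trace (tracking count):
count, a, b = (6, 1, 7)  # -> count = 6, a = 1, b = 7
count, a = (a, count)  # -> count = 1, a = 6
a, b = (b, a)  # -> a = 7, b = 6

Answer: 1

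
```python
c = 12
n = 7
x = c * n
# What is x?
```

Answer: 84

Derivation:
Trace (tracking x):
c = 12  # -> c = 12
n = 7  # -> n = 7
x = c * n  # -> x = 84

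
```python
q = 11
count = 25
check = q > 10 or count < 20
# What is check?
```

Answer: True

Derivation:
Trace (tracking check):
q = 11  # -> q = 11
count = 25  # -> count = 25
check = q > 10 or count < 20  # -> check = True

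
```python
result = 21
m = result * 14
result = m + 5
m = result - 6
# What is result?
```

Answer: 299

Derivation:
Trace (tracking result):
result = 21  # -> result = 21
m = result * 14  # -> m = 294
result = m + 5  # -> result = 299
m = result - 6  # -> m = 293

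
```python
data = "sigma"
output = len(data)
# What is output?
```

Trace (tracking output):
data = 'sigma'  # -> data = 'sigma'
output = len(data)  # -> output = 5

Answer: 5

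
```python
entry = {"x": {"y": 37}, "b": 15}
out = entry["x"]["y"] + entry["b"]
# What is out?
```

Answer: 52

Derivation:
Trace (tracking out):
entry = {'x': {'y': 37}, 'b': 15}  # -> entry = {'x': {'y': 37}, 'b': 15}
out = entry['x']['y'] + entry['b']  # -> out = 52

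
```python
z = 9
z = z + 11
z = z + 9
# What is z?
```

Trace (tracking z):
z = 9  # -> z = 9
z = z + 11  # -> z = 20
z = z + 9  # -> z = 29

Answer: 29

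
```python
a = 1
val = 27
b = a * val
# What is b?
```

Trace (tracking b):
a = 1  # -> a = 1
val = 27  # -> val = 27
b = a * val  # -> b = 27

Answer: 27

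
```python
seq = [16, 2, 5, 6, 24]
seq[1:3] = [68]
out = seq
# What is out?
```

Trace (tracking out):
seq = [16, 2, 5, 6, 24]  # -> seq = [16, 2, 5, 6, 24]
seq[1:3] = [68]  # -> seq = [16, 68, 6, 24]
out = seq  # -> out = [16, 68, 6, 24]

Answer: [16, 68, 6, 24]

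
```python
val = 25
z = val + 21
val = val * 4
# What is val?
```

Answer: 100

Derivation:
Trace (tracking val):
val = 25  # -> val = 25
z = val + 21  # -> z = 46
val = val * 4  # -> val = 100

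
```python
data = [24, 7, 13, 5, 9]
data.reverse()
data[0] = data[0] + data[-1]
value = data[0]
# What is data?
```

Trace (tracking data):
data = [24, 7, 13, 5, 9]  # -> data = [24, 7, 13, 5, 9]
data.reverse()  # -> data = [9, 5, 13, 7, 24]
data[0] = data[0] + data[-1]  # -> data = [33, 5, 13, 7, 24]
value = data[0]  # -> value = 33

Answer: [33, 5, 13, 7, 24]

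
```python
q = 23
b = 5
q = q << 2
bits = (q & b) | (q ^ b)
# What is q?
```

Answer: 92

Derivation:
Trace (tracking q):
q = 23  # -> q = 23
b = 5  # -> b = 5
q = q << 2  # -> q = 92
bits = q & b | q ^ b  # -> bits = 93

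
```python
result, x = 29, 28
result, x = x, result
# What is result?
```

Answer: 28

Derivation:
Trace (tracking result):
result, x = (29, 28)  # -> result = 29, x = 28
result, x = (x, result)  # -> result = 28, x = 29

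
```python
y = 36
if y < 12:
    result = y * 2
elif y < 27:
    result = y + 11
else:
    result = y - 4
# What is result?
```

Answer: 32

Derivation:
Trace (tracking result):
y = 36  # -> y = 36
if y < 12:  # condition is False
elif y < 27:  # condition is False
else:
    result = y - 4  # -> result = 32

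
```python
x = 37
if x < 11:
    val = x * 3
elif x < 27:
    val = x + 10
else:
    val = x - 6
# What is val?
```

Trace (tracking val):
x = 37  # -> x = 37
if x < 11:  # condition is False
elif x < 27:  # condition is False
else:
    val = x - 6  # -> val = 31

Answer: 31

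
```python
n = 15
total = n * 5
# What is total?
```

Answer: 75

Derivation:
Trace (tracking total):
n = 15  # -> n = 15
total = n * 5  # -> total = 75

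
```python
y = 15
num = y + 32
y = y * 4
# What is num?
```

Trace (tracking num):
y = 15  # -> y = 15
num = y + 32  # -> num = 47
y = y * 4  # -> y = 60

Answer: 47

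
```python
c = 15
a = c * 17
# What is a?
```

Answer: 255

Derivation:
Trace (tracking a):
c = 15  # -> c = 15
a = c * 17  # -> a = 255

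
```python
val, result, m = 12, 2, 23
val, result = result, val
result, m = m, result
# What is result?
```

Trace (tracking result):
val, result, m = (12, 2, 23)  # -> val = 12, result = 2, m = 23
val, result = (result, val)  # -> val = 2, result = 12
result, m = (m, result)  # -> result = 23, m = 12

Answer: 23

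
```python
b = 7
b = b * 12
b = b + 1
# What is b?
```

Answer: 85

Derivation:
Trace (tracking b):
b = 7  # -> b = 7
b = b * 12  # -> b = 84
b = b + 1  # -> b = 85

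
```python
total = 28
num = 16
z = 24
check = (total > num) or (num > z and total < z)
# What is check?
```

Answer: True

Derivation:
Trace (tracking check):
total = 28  # -> total = 28
num = 16  # -> num = 16
z = 24  # -> z = 24
check = total > num or (num > z and total < z)  # -> check = True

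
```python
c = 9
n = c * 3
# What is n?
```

Trace (tracking n):
c = 9  # -> c = 9
n = c * 3  # -> n = 27

Answer: 27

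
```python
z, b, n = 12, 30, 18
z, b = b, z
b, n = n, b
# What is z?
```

Answer: 30

Derivation:
Trace (tracking z):
z, b, n = (12, 30, 18)  # -> z = 12, b = 30, n = 18
z, b = (b, z)  # -> z = 30, b = 12
b, n = (n, b)  # -> b = 18, n = 12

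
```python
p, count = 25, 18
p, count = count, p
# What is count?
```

Trace (tracking count):
p, count = (25, 18)  # -> p = 25, count = 18
p, count = (count, p)  # -> p = 18, count = 25

Answer: 25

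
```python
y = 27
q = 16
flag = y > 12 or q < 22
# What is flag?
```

Answer: True

Derivation:
Trace (tracking flag):
y = 27  # -> y = 27
q = 16  # -> q = 16
flag = y > 12 or q < 22  # -> flag = True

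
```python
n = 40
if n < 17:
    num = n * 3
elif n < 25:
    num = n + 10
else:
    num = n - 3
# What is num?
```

Answer: 37

Derivation:
Trace (tracking num):
n = 40  # -> n = 40
if n < 17:  # condition is False
elif n < 25:  # condition is False
else:
    num = n - 3  # -> num = 37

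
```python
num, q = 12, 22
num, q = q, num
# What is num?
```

Answer: 22

Derivation:
Trace (tracking num):
num, q = (12, 22)  # -> num = 12, q = 22
num, q = (q, num)  # -> num = 22, q = 12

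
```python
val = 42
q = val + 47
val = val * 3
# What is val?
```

Answer: 126

Derivation:
Trace (tracking val):
val = 42  # -> val = 42
q = val + 47  # -> q = 89
val = val * 3  # -> val = 126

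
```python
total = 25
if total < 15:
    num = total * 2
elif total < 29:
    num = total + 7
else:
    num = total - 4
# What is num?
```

Answer: 32

Derivation:
Trace (tracking num):
total = 25  # -> total = 25
if total < 15:  # condition is False
elif total < 29:  # condition is True
    num = total + 7  # -> num = 32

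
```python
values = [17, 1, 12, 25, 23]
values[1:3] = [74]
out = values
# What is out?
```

Trace (tracking out):
values = [17, 1, 12, 25, 23]  # -> values = [17, 1, 12, 25, 23]
values[1:3] = [74]  # -> values = [17, 74, 25, 23]
out = values  # -> out = [17, 74, 25, 23]

Answer: [17, 74, 25, 23]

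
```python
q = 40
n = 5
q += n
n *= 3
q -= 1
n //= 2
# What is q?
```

Trace (tracking q):
q = 40  # -> q = 40
n = 5  # -> n = 5
q += n  # -> q = 45
n *= 3  # -> n = 15
q -= 1  # -> q = 44
n //= 2  # -> n = 7

Answer: 44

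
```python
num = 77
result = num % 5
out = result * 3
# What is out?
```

Answer: 6

Derivation:
Trace (tracking out):
num = 77  # -> num = 77
result = num % 5  # -> result = 2
out = result * 3  # -> out = 6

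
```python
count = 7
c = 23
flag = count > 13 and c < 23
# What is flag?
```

Trace (tracking flag):
count = 7  # -> count = 7
c = 23  # -> c = 23
flag = count > 13 and c < 23  # -> flag = False

Answer: False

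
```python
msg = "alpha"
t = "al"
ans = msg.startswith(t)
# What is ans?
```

Answer: True

Derivation:
Trace (tracking ans):
msg = 'alpha'  # -> msg = 'alpha'
t = 'al'  # -> t = 'al'
ans = msg.startswith(t)  # -> ans = True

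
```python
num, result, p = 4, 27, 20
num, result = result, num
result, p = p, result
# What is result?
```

Answer: 20

Derivation:
Trace (tracking result):
num, result, p = (4, 27, 20)  # -> num = 4, result = 27, p = 20
num, result = (result, num)  # -> num = 27, result = 4
result, p = (p, result)  # -> result = 20, p = 4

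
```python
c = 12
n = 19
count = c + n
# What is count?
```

Answer: 31

Derivation:
Trace (tracking count):
c = 12  # -> c = 12
n = 19  # -> n = 19
count = c + n  # -> count = 31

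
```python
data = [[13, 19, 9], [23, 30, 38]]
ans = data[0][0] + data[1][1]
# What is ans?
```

Trace (tracking ans):
data = [[13, 19, 9], [23, 30, 38]]  # -> data = [[13, 19, 9], [23, 30, 38]]
ans = data[0][0] + data[1][1]  # -> ans = 43

Answer: 43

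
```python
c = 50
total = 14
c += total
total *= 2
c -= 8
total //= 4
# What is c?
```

Answer: 56

Derivation:
Trace (tracking c):
c = 50  # -> c = 50
total = 14  # -> total = 14
c += total  # -> c = 64
total *= 2  # -> total = 28
c -= 8  # -> c = 56
total //= 4  # -> total = 7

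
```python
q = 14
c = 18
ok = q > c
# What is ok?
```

Answer: False

Derivation:
Trace (tracking ok):
q = 14  # -> q = 14
c = 18  # -> c = 18
ok = q > c  # -> ok = False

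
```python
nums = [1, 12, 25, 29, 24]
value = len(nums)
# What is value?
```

Answer: 5

Derivation:
Trace (tracking value):
nums = [1, 12, 25, 29, 24]  # -> nums = [1, 12, 25, 29, 24]
value = len(nums)  # -> value = 5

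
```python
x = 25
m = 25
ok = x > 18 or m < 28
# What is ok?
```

Answer: True

Derivation:
Trace (tracking ok):
x = 25  # -> x = 25
m = 25  # -> m = 25
ok = x > 18 or m < 28  # -> ok = True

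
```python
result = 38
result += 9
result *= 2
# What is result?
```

Answer: 94

Derivation:
Trace (tracking result):
result = 38  # -> result = 38
result += 9  # -> result = 47
result *= 2  # -> result = 94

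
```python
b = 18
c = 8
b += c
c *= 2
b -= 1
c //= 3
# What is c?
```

Answer: 5

Derivation:
Trace (tracking c):
b = 18  # -> b = 18
c = 8  # -> c = 8
b += c  # -> b = 26
c *= 2  # -> c = 16
b -= 1  # -> b = 25
c //= 3  # -> c = 5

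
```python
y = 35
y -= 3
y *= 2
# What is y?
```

Trace (tracking y):
y = 35  # -> y = 35
y -= 3  # -> y = 32
y *= 2  # -> y = 64

Answer: 64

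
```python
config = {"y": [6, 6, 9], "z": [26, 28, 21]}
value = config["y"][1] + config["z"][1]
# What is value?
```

Trace (tracking value):
config = {'y': [6, 6, 9], 'z': [26, 28, 21]}  # -> config = {'y': [6, 6, 9], 'z': [26, 28, 21]}
value = config['y'][1] + config['z'][1]  # -> value = 34

Answer: 34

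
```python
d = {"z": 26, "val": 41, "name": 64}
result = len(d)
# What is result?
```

Answer: 3

Derivation:
Trace (tracking result):
d = {'z': 26, 'val': 41, 'name': 64}  # -> d = {'z': 26, 'val': 41, 'name': 64}
result = len(d)  # -> result = 3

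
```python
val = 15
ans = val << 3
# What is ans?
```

Trace (tracking ans):
val = 15  # -> val = 15
ans = val << 3  # -> ans = 120

Answer: 120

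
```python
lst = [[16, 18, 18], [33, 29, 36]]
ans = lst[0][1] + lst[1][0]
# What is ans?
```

Trace (tracking ans):
lst = [[16, 18, 18], [33, 29, 36]]  # -> lst = [[16, 18, 18], [33, 29, 36]]
ans = lst[0][1] + lst[1][0]  # -> ans = 51

Answer: 51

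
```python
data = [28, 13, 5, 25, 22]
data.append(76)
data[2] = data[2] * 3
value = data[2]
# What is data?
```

Trace (tracking data):
data = [28, 13, 5, 25, 22]  # -> data = [28, 13, 5, 25, 22]
data.append(76)  # -> data = [28, 13, 5, 25, 22, 76]
data[2] = data[2] * 3  # -> data = [28, 13, 15, 25, 22, 76]
value = data[2]  # -> value = 15

Answer: [28, 13, 15, 25, 22, 76]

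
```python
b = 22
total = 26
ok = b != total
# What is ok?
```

Trace (tracking ok):
b = 22  # -> b = 22
total = 26  # -> total = 26
ok = b != total  # -> ok = True

Answer: True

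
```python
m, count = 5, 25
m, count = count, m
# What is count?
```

Trace (tracking count):
m, count = (5, 25)  # -> m = 5, count = 25
m, count = (count, m)  # -> m = 25, count = 5

Answer: 5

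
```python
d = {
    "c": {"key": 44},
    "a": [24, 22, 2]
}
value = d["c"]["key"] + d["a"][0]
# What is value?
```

Trace (tracking value):
d = {'c': {'key': 44}, 'a': [24, 22, 2]}  # -> d = {'c': {'key': 44}, 'a': [24, 22, 2]}
value = d['c']['key'] + d['a'][0]  # -> value = 68

Answer: 68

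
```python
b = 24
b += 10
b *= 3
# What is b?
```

Trace (tracking b):
b = 24  # -> b = 24
b += 10  # -> b = 34
b *= 3  # -> b = 102

Answer: 102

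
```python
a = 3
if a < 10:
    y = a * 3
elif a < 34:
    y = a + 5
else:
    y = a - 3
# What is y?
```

Answer: 9

Derivation:
Trace (tracking y):
a = 3  # -> a = 3
if a < 10:  # condition is True
    y = a * 3  # -> y = 9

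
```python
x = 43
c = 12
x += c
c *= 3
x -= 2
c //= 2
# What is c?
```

Trace (tracking c):
x = 43  # -> x = 43
c = 12  # -> c = 12
x += c  # -> x = 55
c *= 3  # -> c = 36
x -= 2  # -> x = 53
c //= 2  # -> c = 18

Answer: 18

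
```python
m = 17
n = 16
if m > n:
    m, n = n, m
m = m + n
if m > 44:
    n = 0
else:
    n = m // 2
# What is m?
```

Trace (tracking m):
m = 17  # -> m = 17
n = 16  # -> n = 16
if m > n:  # condition is True
    m, n = (n, m)  # -> m = 16, n = 17
m = m + n  # -> m = 33
if m > 44:  # condition is False
else:
    n = m // 2  # -> n = 16

Answer: 33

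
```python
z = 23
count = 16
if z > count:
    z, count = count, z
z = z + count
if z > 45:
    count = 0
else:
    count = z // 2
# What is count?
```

Trace (tracking count):
z = 23  # -> z = 23
count = 16  # -> count = 16
if z > count:  # condition is True
    z, count = (count, z)  # -> z = 16, count = 23
z = z + count  # -> z = 39
if z > 45:  # condition is False
else:
    count = z // 2  # -> count = 19

Answer: 19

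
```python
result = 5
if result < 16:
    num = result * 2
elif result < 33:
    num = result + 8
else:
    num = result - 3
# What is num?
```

Answer: 10

Derivation:
Trace (tracking num):
result = 5  # -> result = 5
if result < 16:  # condition is True
    num = result * 2  # -> num = 10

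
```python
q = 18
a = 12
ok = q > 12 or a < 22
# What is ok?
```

Trace (tracking ok):
q = 18  # -> q = 18
a = 12  # -> a = 12
ok = q > 12 or a < 22  # -> ok = True

Answer: True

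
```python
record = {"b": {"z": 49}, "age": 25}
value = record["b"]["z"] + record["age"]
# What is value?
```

Trace (tracking value):
record = {'b': {'z': 49}, 'age': 25}  # -> record = {'b': {'z': 49}, 'age': 25}
value = record['b']['z'] + record['age']  # -> value = 74

Answer: 74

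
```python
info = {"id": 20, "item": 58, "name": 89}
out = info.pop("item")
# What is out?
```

Trace (tracking out):
info = {'id': 20, 'item': 58, 'name': 89}  # -> info = {'id': 20, 'item': 58, 'name': 89}
out = info.pop('item')  # -> out = 58

Answer: 58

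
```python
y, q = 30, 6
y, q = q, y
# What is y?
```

Answer: 6

Derivation:
Trace (tracking y):
y, q = (30, 6)  # -> y = 30, q = 6
y, q = (q, y)  # -> y = 6, q = 30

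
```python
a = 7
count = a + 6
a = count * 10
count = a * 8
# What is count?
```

Answer: 1040

Derivation:
Trace (tracking count):
a = 7  # -> a = 7
count = a + 6  # -> count = 13
a = count * 10  # -> a = 130
count = a * 8  # -> count = 1040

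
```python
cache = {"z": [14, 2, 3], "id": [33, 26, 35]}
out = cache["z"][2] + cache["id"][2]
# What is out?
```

Answer: 38

Derivation:
Trace (tracking out):
cache = {'z': [14, 2, 3], 'id': [33, 26, 35]}  # -> cache = {'z': [14, 2, 3], 'id': [33, 26, 35]}
out = cache['z'][2] + cache['id'][2]  # -> out = 38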